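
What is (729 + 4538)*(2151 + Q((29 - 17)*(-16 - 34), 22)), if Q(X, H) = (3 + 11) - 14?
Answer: 11329317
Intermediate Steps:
Q(X, H) = 0 (Q(X, H) = 14 - 14 = 0)
(729 + 4538)*(2151 + Q((29 - 17)*(-16 - 34), 22)) = (729 + 4538)*(2151 + 0) = 5267*2151 = 11329317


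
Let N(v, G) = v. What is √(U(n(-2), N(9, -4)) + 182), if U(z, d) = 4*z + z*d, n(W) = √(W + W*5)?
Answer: √(182 + 26*I*√3) ≈ 13.592 + 1.6566*I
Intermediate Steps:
n(W) = √6*√W (n(W) = √(W + 5*W) = √(6*W) = √6*√W)
U(z, d) = 4*z + d*z
√(U(n(-2), N(9, -4)) + 182) = √((√6*√(-2))*(4 + 9) + 182) = √((√6*(I*√2))*13 + 182) = √((2*I*√3)*13 + 182) = √(26*I*√3 + 182) = √(182 + 26*I*√3)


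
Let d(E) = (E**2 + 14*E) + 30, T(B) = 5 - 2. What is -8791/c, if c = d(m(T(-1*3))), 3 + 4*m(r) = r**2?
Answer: -35164/213 ≈ -165.09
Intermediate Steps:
T(B) = 3
m(r) = -3/4 + r**2/4
d(E) = 30 + E**2 + 14*E
c = 213/4 (c = 30 + (-3/4 + (1/4)*3**2)**2 + 14*(-3/4 + (1/4)*3**2) = 30 + (-3/4 + (1/4)*9)**2 + 14*(-3/4 + (1/4)*9) = 30 + (-3/4 + 9/4)**2 + 14*(-3/4 + 9/4) = 30 + (3/2)**2 + 14*(3/2) = 30 + 9/4 + 21 = 213/4 ≈ 53.250)
-8791/c = -8791/213/4 = -8791*4/213 = -35164/213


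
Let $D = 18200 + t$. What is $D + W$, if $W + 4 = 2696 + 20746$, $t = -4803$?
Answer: $36835$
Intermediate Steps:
$W = 23438$ ($W = -4 + \left(2696 + 20746\right) = -4 + 23442 = 23438$)
$D = 13397$ ($D = 18200 - 4803 = 13397$)
$D + W = 13397 + 23438 = 36835$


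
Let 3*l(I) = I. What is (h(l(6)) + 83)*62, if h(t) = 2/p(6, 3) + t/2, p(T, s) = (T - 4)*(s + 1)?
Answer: 10447/2 ≈ 5223.5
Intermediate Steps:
p(T, s) = (1 + s)*(-4 + T) (p(T, s) = (-4 + T)*(1 + s) = (1 + s)*(-4 + T))
l(I) = I/3
h(t) = 1/4 + t/2 (h(t) = 2/(-4 + 6 - 4*3 + 6*3) + t/2 = 2/(-4 + 6 - 12 + 18) + t*(1/2) = 2/8 + t/2 = 2*(1/8) + t/2 = 1/4 + t/2)
(h(l(6)) + 83)*62 = ((1/4 + ((1/3)*6)/2) + 83)*62 = ((1/4 + (1/2)*2) + 83)*62 = ((1/4 + 1) + 83)*62 = (5/4 + 83)*62 = (337/4)*62 = 10447/2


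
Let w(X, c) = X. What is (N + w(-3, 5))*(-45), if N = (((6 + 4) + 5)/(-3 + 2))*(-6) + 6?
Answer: -4185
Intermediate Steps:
N = 96 (N = ((10 + 5)/(-1))*(-6) + 6 = (15*(-1))*(-6) + 6 = -15*(-6) + 6 = 90 + 6 = 96)
(N + w(-3, 5))*(-45) = (96 - 3)*(-45) = 93*(-45) = -4185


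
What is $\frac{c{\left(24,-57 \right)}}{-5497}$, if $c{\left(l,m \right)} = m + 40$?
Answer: $\frac{17}{5497} \approx 0.0030926$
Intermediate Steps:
$c{\left(l,m \right)} = 40 + m$
$\frac{c{\left(24,-57 \right)}}{-5497} = \frac{40 - 57}{-5497} = \left(-17\right) \left(- \frac{1}{5497}\right) = \frac{17}{5497}$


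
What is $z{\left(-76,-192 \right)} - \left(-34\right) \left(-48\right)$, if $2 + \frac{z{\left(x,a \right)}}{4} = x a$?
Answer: $56728$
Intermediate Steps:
$z{\left(x,a \right)} = -8 + 4 a x$ ($z{\left(x,a \right)} = -8 + 4 x a = -8 + 4 a x$)
$z{\left(-76,-192 \right)} - \left(-34\right) \left(-48\right) = \left(-8 + 4 \left(-192\right) \left(-76\right)\right) - \left(-34\right) \left(-48\right) = \left(-8 + 58368\right) - 1632 = 58360 - 1632 = 56728$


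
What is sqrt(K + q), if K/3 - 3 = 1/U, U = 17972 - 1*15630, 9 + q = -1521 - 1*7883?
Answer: I*sqrt(51580594430)/2342 ≈ 96.974*I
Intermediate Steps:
q = -9413 (q = -9 + (-1521 - 1*7883) = -9 + (-1521 - 7883) = -9 - 9404 = -9413)
U = 2342 (U = 17972 - 15630 = 2342)
K = 21081/2342 (K = 9 + 3/2342 = 21081/2342 ≈ 9.0013)
sqrt(K + q) = sqrt(21081/2342 - 9413) = sqrt(-22024165/2342) = I*sqrt(51580594430)/2342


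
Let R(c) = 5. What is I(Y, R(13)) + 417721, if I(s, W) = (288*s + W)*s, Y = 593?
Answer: 101695598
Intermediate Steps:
I(s, W) = s*(W + 288*s) (I(s, W) = (W + 288*s)*s = s*(W + 288*s))
I(Y, R(13)) + 417721 = 593*(5 + 288*593) + 417721 = 593*(5 + 170784) + 417721 = 593*170789 + 417721 = 101277877 + 417721 = 101695598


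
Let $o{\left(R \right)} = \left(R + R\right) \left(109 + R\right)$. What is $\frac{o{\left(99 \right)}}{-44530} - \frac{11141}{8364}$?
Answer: $- \frac{420285853}{186224460} \approx -2.2569$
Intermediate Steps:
$o{\left(R \right)} = 2 R \left(109 + R\right)$
$\frac{o{\left(99 \right)}}{-44530} - \frac{11141}{8364} = \frac{2 \cdot 99 \left(109 + 99\right)}{-44530} - \frac{11141}{8364} = 2 \cdot 99 \cdot 208 \left(- \frac{1}{44530}\right) - \frac{11141}{8364} = 41184 \left(- \frac{1}{44530}\right) - \frac{11141}{8364} = - \frac{20592}{22265} - \frac{11141}{8364} = - \frac{420285853}{186224460}$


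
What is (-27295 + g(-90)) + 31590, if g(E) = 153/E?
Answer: 42933/10 ≈ 4293.3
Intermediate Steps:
(-27295 + g(-90)) + 31590 = (-27295 + 153/(-90)) + 31590 = (-27295 + 153*(-1/90)) + 31590 = (-27295 - 17/10) + 31590 = -272967/10 + 31590 = 42933/10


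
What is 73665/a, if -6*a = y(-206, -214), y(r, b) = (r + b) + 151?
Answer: 441990/269 ≈ 1643.1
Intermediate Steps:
y(r, b) = 151 + b + r (y(r, b) = (b + r) + 151 = 151 + b + r)
a = 269/6 (a = -(151 - 214 - 206)/6 = -⅙*(-269) = 269/6 ≈ 44.833)
73665/a = 73665/(269/6) = 73665*(6/269) = 441990/269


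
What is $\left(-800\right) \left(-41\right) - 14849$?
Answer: $17951$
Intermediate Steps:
$\left(-800\right) \left(-41\right) - 14849 = 32800 - 14849 = 17951$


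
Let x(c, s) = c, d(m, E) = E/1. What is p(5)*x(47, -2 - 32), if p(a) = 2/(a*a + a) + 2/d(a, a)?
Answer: 329/15 ≈ 21.933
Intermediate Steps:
d(m, E) = E (d(m, E) = E*1 = E)
p(a) = 2/a + 2/(a + a**2) (p(a) = 2/(a*a + a) + 2/a = 2/(a**2 + a) + 2/a = 2/(a + a**2) + 2/a = 2/a + 2/(a + a**2))
p(5)*x(47, -2 - 32) = (2*(2 + 5)/(5*(1 + 5)))*47 = (2*(1/5)*7/6)*47 = (2*(1/5)*(1/6)*7)*47 = (7/15)*47 = 329/15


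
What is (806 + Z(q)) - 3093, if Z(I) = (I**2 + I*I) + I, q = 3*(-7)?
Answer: -1426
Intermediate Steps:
q = -21
Z(I) = I + 2*I**2 (Z(I) = (I**2 + I**2) + I = 2*I**2 + I = I + 2*I**2)
(806 + Z(q)) - 3093 = (806 - 21*(1 + 2*(-21))) - 3093 = (806 - 21*(1 - 42)) - 3093 = (806 - 21*(-41)) - 3093 = (806 + 861) - 3093 = 1667 - 3093 = -1426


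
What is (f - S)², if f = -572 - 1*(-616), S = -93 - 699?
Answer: 698896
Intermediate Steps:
S = -792
f = 44 (f = -572 + 616 = 44)
(f - S)² = (44 - 1*(-792))² = (44 + 792)² = 836² = 698896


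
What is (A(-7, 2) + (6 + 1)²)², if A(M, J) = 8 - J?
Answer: 3025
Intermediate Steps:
(A(-7, 2) + (6 + 1)²)² = ((8 - 1*2) + (6 + 1)²)² = ((8 - 2) + 7²)² = (6 + 49)² = 55² = 3025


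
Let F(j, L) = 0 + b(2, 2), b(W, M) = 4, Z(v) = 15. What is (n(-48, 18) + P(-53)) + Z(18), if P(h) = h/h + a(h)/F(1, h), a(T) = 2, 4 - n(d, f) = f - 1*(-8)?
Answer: -11/2 ≈ -5.5000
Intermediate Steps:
n(d, f) = -4 - f (n(d, f) = 4 - (f - 1*(-8)) = 4 - (f + 8) = 4 - (8 + f) = 4 + (-8 - f) = -4 - f)
F(j, L) = 4 (F(j, L) = 0 + 4 = 4)
P(h) = 3/2 (P(h) = h/h + 2/4 = 1 + 2*(¼) = 1 + ½ = 3/2)
(n(-48, 18) + P(-53)) + Z(18) = ((-4 - 1*18) + 3/2) + 15 = ((-4 - 18) + 3/2) + 15 = (-22 + 3/2) + 15 = -41/2 + 15 = -11/2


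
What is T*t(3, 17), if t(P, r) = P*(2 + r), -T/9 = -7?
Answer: 3591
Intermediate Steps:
T = 63 (T = -9*(-7) = 63)
T*t(3, 17) = 63*(3*(2 + 17)) = 63*(3*19) = 63*57 = 3591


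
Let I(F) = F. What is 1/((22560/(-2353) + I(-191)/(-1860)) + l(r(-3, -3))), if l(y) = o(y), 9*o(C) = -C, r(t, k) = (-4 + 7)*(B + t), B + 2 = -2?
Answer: -4376580/31300157 ≈ -0.13983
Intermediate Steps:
B = -4 (B = -2 - 2 = -4)
r(t, k) = -12 + 3*t (r(t, k) = (-4 + 7)*(-4 + t) = 3*(-4 + t) = -12 + 3*t)
o(C) = -C/9 (o(C) = (-C)/9 = -C/9)
l(y) = -y/9
1/((22560/(-2353) + I(-191)/(-1860)) + l(r(-3, -3))) = 1/((22560/(-2353) - 191/(-1860)) - (-12 + 3*(-3))/9) = 1/((22560*(-1/2353) - 191*(-1/1860)) - (-12 - 9)/9) = 1/((-22560/2353 + 191/1860) - ⅑*(-21)) = 1/(-41512177/4376580 + 7/3) = 1/(-31300157/4376580) = -4376580/31300157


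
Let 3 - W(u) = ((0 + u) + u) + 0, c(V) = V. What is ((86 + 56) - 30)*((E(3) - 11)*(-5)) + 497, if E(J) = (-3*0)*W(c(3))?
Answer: 6657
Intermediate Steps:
W(u) = 3 - 2*u (W(u) = 3 - (((0 + u) + u) + 0) = 3 - ((u + u) + 0) = 3 - (2*u + 0) = 3 - 2*u)
E(J) = 0 (E(J) = (-3*0)*(3 - 2*3) = 0*(3 - 6) = 0*(-3) = 0)
((86 + 56) - 30)*((E(3) - 11)*(-5)) + 497 = ((86 + 56) - 30)*((0 - 11)*(-5)) + 497 = (142 - 30)*(-11*(-5)) + 497 = 112*55 + 497 = 6160 + 497 = 6657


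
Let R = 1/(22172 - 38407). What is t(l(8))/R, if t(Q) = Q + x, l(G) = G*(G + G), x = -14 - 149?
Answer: 568225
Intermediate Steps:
x = -163
l(G) = 2*G² (l(G) = G*(2*G) = 2*G²)
R = -1/16235 (R = 1/(-16235) = -1/16235 ≈ -6.1595e-5)
t(Q) = -163 + Q (t(Q) = Q - 163 = -163 + Q)
t(l(8))/R = (-163 + 2*8²)/(-1/16235) = (-163 + 2*64)*(-16235) = (-163 + 128)*(-16235) = -35*(-16235) = 568225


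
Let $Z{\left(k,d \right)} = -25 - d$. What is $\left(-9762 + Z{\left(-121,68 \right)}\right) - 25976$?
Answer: $-35831$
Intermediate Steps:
$\left(-9762 + Z{\left(-121,68 \right)}\right) - 25976 = \left(-9762 - 93\right) - 25976 = -9855 - 25976 = -35831$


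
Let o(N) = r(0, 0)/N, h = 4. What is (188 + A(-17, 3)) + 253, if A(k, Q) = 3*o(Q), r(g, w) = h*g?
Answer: 441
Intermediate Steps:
r(g, w) = 4*g
o(N) = 0 (o(N) = (4*0)/N = 0/N = 0)
A(k, Q) = 0 (A(k, Q) = 3*0 = 0)
(188 + A(-17, 3)) + 253 = (188 + 0) + 253 = 188 + 253 = 441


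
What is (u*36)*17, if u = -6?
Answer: -3672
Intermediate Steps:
(u*36)*17 = -6*36*17 = -216*17 = -3672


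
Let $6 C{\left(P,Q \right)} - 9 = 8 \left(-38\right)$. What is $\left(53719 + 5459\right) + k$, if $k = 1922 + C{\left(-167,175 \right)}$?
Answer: $\frac{366305}{6} \approx 61051.0$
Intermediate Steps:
$C{\left(P,Q \right)} = - \frac{295}{6}$ ($C{\left(P,Q \right)} = \frac{3}{2} + \frac{8 \left(-38\right)}{6} = \frac{3}{2} + \frac{1}{6} \left(-304\right) = \frac{3}{2} - \frac{152}{3} = - \frac{295}{6}$)
$k = \frac{11237}{6}$ ($k = 1922 - \frac{295}{6} = \frac{11237}{6} \approx 1872.8$)
$\left(53719 + 5459\right) + k = \left(53719 + 5459\right) + \frac{11237}{6} = 59178 + \frac{11237}{6} = \frac{366305}{6}$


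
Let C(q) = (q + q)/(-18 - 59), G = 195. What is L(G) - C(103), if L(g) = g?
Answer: 15221/77 ≈ 197.68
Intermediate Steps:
C(q) = -2*q/77 (C(q) = (2*q)/(-77) = (2*q)*(-1/77) = -2*q/77)
L(G) - C(103) = 195 - (-2)*103/77 = 195 - 1*(-206/77) = 195 + 206/77 = 15221/77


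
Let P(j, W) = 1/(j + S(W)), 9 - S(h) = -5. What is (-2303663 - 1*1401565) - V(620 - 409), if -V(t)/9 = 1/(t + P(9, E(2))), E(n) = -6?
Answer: -5995058835/1618 ≈ -3.7052e+6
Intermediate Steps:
S(h) = 14 (S(h) = 9 - 1*(-5) = 9 + 5 = 14)
P(j, W) = 1/(14 + j) (P(j, W) = 1/(j + 14) = 1/(14 + j))
V(t) = -9/(1/23 + t) (V(t) = -9/(t + 1/(14 + 9)) = -9/(t + 1/23) = -9/(1/23 + t))
(-2303663 - 1*1401565) - V(620 - 409) = (-2303663 - 1*1401565) - (-207)/(1 + 23*(620 - 409)) = (-2303663 - 1401565) - (-207)/(1 + 23*211) = -3705228 - (-207)/(1 + 4853) = -3705228 - (-207)/4854 = -3705228 - 1*(-69/1618) = -3705228 + 69/1618 = -5995058835/1618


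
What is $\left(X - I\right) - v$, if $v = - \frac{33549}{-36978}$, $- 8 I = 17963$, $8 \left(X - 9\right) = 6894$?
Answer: $\frac{153592695}{49304} \approx 3115.2$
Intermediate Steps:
$X = \frac{3483}{4}$ ($X = 9 + \frac{1}{8} \cdot 6894 = 9 + \frac{3447}{4} = \frac{3483}{4} \approx 870.75$)
$I = - \frac{17963}{8}$ ($I = \left(- \frac{1}{8}\right) 17963 = - \frac{17963}{8} \approx -2245.4$)
$v = \frac{11183}{12326}$ ($v = \left(-33549\right) \left(- \frac{1}{36978}\right) = \frac{11183}{12326} \approx 0.90727$)
$\left(X - I\right) - v = \left(\frac{3483}{4} - - \frac{17963}{8}\right) - \frac{11183}{12326} = \left(\frac{3483}{4} + \frac{17963}{8}\right) - \frac{11183}{12326} = \frac{24929}{8} - \frac{11183}{12326} = \frac{153592695}{49304}$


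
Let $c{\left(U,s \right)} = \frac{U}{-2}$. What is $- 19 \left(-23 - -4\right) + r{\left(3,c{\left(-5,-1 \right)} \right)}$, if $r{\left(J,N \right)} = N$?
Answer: $\frac{727}{2} \approx 363.5$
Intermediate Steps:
$c{\left(U,s \right)} = - \frac{U}{2}$ ($c{\left(U,s \right)} = U \left(- \frac{1}{2}\right) = - \frac{U}{2}$)
$- 19 \left(-23 - -4\right) + r{\left(3,c{\left(-5,-1 \right)} \right)} = - 19 \left(-23 - -4\right) - - \frac{5}{2} = - 19 \left(-23 + 4\right) + \frac{5}{2} = \left(-19\right) \left(-19\right) + \frac{5}{2} = 361 + \frac{5}{2} = \frac{727}{2}$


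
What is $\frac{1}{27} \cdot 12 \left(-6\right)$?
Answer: $- \frac{8}{3} \approx -2.6667$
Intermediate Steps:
$\frac{1}{27} \cdot 12 \left(-6\right) = \frac{4}{9} \left(-6\right) = - \frac{8}{3}$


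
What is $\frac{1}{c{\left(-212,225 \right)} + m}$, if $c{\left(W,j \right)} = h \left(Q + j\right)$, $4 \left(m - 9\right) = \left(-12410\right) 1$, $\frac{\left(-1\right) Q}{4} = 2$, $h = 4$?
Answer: $- \frac{2}{4451} \approx -0.00044934$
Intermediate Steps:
$Q = -8$ ($Q = \left(-4\right) 2 = -8$)
$m = - \frac{6187}{2}$ ($m = 9 + \frac{\left(-12410\right) 1}{4} = 9 + \frac{1}{4} \left(-12410\right) = 9 - \frac{6205}{2} = - \frac{6187}{2} \approx -3093.5$)
$c{\left(W,j \right)} = -32 + 4 j$ ($c{\left(W,j \right)} = 4 \left(-8 + j\right) = -32 + 4 j$)
$\frac{1}{c{\left(-212,225 \right)} + m} = \frac{1}{\left(-32 + 4 \cdot 225\right) - \frac{6187}{2}} = \frac{1}{\left(-32 + 900\right) - \frac{6187}{2}} = \frac{1}{868 - \frac{6187}{2}} = \frac{1}{- \frac{4451}{2}} = - \frac{2}{4451}$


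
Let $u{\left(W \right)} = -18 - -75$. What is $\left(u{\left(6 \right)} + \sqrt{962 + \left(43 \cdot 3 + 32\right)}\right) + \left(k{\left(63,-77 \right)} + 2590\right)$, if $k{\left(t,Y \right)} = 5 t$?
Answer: $2962 + \sqrt{1123} \approx 2995.5$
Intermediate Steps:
$u{\left(W \right)} = 57$ ($u{\left(W \right)} = -18 + 75 = 57$)
$\left(u{\left(6 \right)} + \sqrt{962 + \left(43 \cdot 3 + 32\right)}\right) + \left(k{\left(63,-77 \right)} + 2590\right) = \left(57 + \sqrt{962 + \left(43 \cdot 3 + 32\right)}\right) + \left(5 \cdot 63 + 2590\right) = \left(57 + \sqrt{962 + \left(129 + 32\right)}\right) + \left(315 + 2590\right) = \left(57 + \sqrt{962 + 161}\right) + 2905 = \left(57 + \sqrt{1123}\right) + 2905 = 2962 + \sqrt{1123}$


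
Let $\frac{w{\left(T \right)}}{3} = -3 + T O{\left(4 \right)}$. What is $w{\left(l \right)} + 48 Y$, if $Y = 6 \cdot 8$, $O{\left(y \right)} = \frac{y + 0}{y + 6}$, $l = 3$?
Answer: $\frac{11493}{5} \approx 2298.6$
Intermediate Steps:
$O{\left(y \right)} = \frac{y}{6 + y}$
$Y = 48$
$w{\left(T \right)} = -9 + \frac{6 T}{5}$ ($w{\left(T \right)} = 3 \left(-3 + T \frac{4}{6 + 4}\right) = 3 \left(-3 + T \frac{4}{10}\right) = 3 \left(-3 + T 4 \cdot \frac{1}{10}\right) = 3 \left(-3 + T \frac{2}{5}\right) = 3 \left(-3 + \frac{2 T}{5}\right) = -9 + \frac{6 T}{5}$)
$w{\left(l \right)} + 48 Y = \left(-9 + \frac{6}{5} \cdot 3\right) + 48 \cdot 48 = \left(-9 + \frac{18}{5}\right) + 2304 = - \frac{27}{5} + 2304 = \frac{11493}{5}$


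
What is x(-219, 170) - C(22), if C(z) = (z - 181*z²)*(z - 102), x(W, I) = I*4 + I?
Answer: -7005710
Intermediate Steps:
x(W, I) = 5*I (x(W, I) = 4*I + I = 5*I)
C(z) = (-102 + z)*(z - 181*z²) (C(z) = (z - 181*z²)*(-102 + z) = (-102 + z)*(z - 181*z²))
x(-219, 170) - C(22) = 5*170 - 22*(-102 - 181*22² + 18463*22) = 850 - 22*(-102 - 181*484 + 406186) = 850 - 22*(-102 - 87604 + 406186) = 850 - 22*318480 = 850 - 1*7006560 = 850 - 7006560 = -7005710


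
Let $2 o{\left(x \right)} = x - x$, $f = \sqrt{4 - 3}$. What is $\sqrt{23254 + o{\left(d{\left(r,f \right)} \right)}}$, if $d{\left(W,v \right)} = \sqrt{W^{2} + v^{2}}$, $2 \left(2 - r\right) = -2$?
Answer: $\sqrt{23254} \approx 152.49$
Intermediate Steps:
$r = 3$ ($r = 2 - -1 = 2 + 1 = 3$)
$f = 1$ ($f = \sqrt{1} = 1$)
$o{\left(x \right)} = 0$ ($o{\left(x \right)} = \frac{x - x}{2} = \frac{1}{2} \cdot 0 = 0$)
$\sqrt{23254 + o{\left(d{\left(r,f \right)} \right)}} = \sqrt{23254 + 0} = \sqrt{23254}$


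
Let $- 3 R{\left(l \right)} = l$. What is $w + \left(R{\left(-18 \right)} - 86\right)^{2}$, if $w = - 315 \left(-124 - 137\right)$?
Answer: $88615$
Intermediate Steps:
$w = 82215$ ($w = \left(-315\right) \left(-261\right) = 82215$)
$R{\left(l \right)} = - \frac{l}{3}$
$w + \left(R{\left(-18 \right)} - 86\right)^{2} = 82215 + \left(\left(- \frac{1}{3}\right) \left(-18\right) - 86\right)^{2} = 82215 + \left(6 - 86\right)^{2} = 82215 + \left(-80\right)^{2} = 82215 + 6400 = 88615$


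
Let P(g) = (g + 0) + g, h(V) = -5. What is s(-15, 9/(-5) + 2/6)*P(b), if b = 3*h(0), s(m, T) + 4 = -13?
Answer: 510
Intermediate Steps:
s(m, T) = -17 (s(m, T) = -4 - 13 = -17)
b = -15 (b = 3*(-5) = -15)
P(g) = 2*g (P(g) = g + g = 2*g)
s(-15, 9/(-5) + 2/6)*P(b) = -34*(-15) = -17*(-30) = 510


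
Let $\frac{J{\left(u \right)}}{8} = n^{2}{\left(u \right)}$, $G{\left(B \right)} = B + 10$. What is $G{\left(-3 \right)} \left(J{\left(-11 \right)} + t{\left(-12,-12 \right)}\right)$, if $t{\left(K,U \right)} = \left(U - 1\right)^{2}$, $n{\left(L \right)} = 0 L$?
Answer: $1183$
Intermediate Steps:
$n{\left(L \right)} = 0$
$t{\left(K,U \right)} = \left(-1 + U\right)^{2}$
$G{\left(B \right)} = 10 + B$
$J{\left(u \right)} = 0$ ($J{\left(u \right)} = 8 \cdot 0^{2} = 8 \cdot 0 = 0$)
$G{\left(-3 \right)} \left(J{\left(-11 \right)} + t{\left(-12,-12 \right)}\right) = \left(10 - 3\right) \left(0 + \left(-1 - 12\right)^{2}\right) = 7 \left(0 + \left(-13\right)^{2}\right) = 7 \left(0 + 169\right) = 7 \cdot 169 = 1183$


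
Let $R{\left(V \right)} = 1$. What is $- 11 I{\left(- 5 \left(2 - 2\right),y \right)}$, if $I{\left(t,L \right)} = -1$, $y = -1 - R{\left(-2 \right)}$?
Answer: $11$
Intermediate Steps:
$y = -2$ ($y = -1 - 1 = -2$)
$- 11 I{\left(- 5 \left(2 - 2\right),y \right)} = \left(-11\right) \left(-1\right) = 11$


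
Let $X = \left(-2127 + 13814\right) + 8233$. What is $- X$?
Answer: $-19920$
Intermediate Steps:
$X = 19920$ ($X = 11687 + 8233 = 19920$)
$- X = \left(-1\right) 19920 = -19920$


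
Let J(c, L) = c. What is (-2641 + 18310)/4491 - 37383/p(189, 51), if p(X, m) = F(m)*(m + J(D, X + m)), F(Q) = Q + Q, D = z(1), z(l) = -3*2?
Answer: -209077/44910 ≈ -4.6555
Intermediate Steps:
z(l) = -6
D = -6
F(Q) = 2*Q
p(X, m) = 2*m*(-6 + m) (p(X, m) = (2*m)*(m - 6) = (2*m)*(-6 + m) = 2*m*(-6 + m))
(-2641 + 18310)/4491 - 37383/p(189, 51) = (-2641 + 18310)/4491 - 37383*1/(102*(-6 + 51)) = 15669*(1/4491) - 37383/(2*51*45) = 1741/499 - 37383/4590 = 1741/499 - 37383*1/4590 = 1741/499 - 733/90 = -209077/44910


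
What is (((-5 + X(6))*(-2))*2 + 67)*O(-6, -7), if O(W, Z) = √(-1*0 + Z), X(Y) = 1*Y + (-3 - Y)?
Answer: 99*I*√7 ≈ 261.93*I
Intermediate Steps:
X(Y) = -3 (X(Y) = Y + (-3 - Y) = -3)
O(W, Z) = √Z (O(W, Z) = √(0 + Z) = √Z)
(((-5 + X(6))*(-2))*2 + 67)*O(-6, -7) = (((-5 - 3)*(-2))*2 + 67)*√(-7) = (-8*(-2)*2 + 67)*(I*√7) = (16*2 + 67)*(I*√7) = (32 + 67)*(I*√7) = 99*(I*√7) = 99*I*√7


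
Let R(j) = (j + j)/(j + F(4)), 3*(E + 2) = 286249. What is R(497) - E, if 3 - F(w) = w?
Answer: -70986773/744 ≈ -95412.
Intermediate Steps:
E = 286243/3 (E = -2 + (⅓)*286249 = -2 + 286249/3 = 286243/3 ≈ 95414.)
F(w) = 3 - w
R(j) = 2*j/(-1 + j) (R(j) = (j + j)/(j + (3 - 1*4)) = (2*j)/(j + (3 - 4)) = (2*j)/(j - 1) = (2*j)/(-1 + j) = 2*j/(-1 + j))
R(497) - E = 2*497/(-1 + 497) - 1*286243/3 = 2*497/496 - 286243/3 = 2*497*(1/496) - 286243/3 = 497/248 - 286243/3 = -70986773/744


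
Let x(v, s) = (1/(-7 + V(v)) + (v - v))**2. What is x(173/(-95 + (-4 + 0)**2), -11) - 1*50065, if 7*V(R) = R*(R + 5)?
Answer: -5931897860500656/118483966225 ≈ -50065.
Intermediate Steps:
V(R) = R*(5 + R)/7 (V(R) = (R*(R + 5))/7 = (R*(5 + R))/7 = R*(5 + R)/7)
x(v, s) = (-7 + v*(5 + v)/7)**(-2) (x(v, s) = (1/(-7 + v*(5 + v)/7) + (v - v))**2 = (1/(-7 + v*(5 + v)/7) + 0)**2 = (1/(-7 + v*(5 + v)/7))**2 = (-7 + v*(5 + v)/7)**(-2))
x(173/(-95 + (-4 + 0)**2), -11) - 1*50065 = 49/(-49 + (173/(-95 + (-4 + 0)**2))*(5 + 173/(-95 + (-4 + 0)**2)))**2 - 1*50065 = 49/(-49 + (173/(-95 + (-4)**2))*(5 + 173/(-95 + (-4)**2)))**2 - 50065 = 49/(-49 + (173/(-95 + 16))*(5 + 173/(-95 + 16)))**2 - 50065 = 49/(-49 + (173/(-79))*(5 + 173/(-79)))**2 - 50065 = 49/(-49 + (173*(-1/79))*(5 + 173*(-1/79)))**2 - 50065 = 49/(-49 - 173*(5 - 173/79)/79)**2 - 50065 = 49/(-49 - 173/79*222/79)**2 - 50065 = 49/(-49 - 38406/6241)**2 - 50065 = 49/(-344215/6241)**2 - 50065 = 49*(38950081/118483966225) - 50065 = 1908553969/118483966225 - 50065 = -5931897860500656/118483966225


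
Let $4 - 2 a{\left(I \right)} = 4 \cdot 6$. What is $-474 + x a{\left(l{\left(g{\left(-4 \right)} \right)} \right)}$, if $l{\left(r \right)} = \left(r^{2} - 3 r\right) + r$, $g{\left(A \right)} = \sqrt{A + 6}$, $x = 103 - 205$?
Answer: $546$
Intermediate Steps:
$x = -102$ ($x = 103 - 205 = -102$)
$g{\left(A \right)} = \sqrt{6 + A}$
$l{\left(r \right)} = r^{2} - 2 r$
$a{\left(I \right)} = -10$ ($a{\left(I \right)} = 2 - \frac{4 \cdot 6}{2} = 2 - 12 = -10$)
$-474 + x a{\left(l{\left(g{\left(-4 \right)} \right)} \right)} = -474 - -1020 = -474 + 1020 = 546$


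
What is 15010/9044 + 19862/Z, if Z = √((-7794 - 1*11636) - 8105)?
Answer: 395/238 - 19862*I*√27535/27535 ≈ 1.6597 - 119.7*I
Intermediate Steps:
Z = I*√27535 (Z = √((-7794 - 11636) - 8105) = √(-19430 - 8105) = √(-27535) = I*√27535 ≈ 165.94*I)
15010/9044 + 19862/Z = 15010/9044 + 19862/((I*√27535)) = 15010*(1/9044) + 19862*(-I*√27535/27535) = 395/238 - 19862*I*√27535/27535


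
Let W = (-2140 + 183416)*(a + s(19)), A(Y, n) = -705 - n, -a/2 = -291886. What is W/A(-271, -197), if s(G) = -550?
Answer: -26431037818/127 ≈ -2.0812e+8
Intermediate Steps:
a = 583772 (a = -2*(-291886) = 583772)
W = 105724151272 (W = (-2140 + 183416)*(583772 - 550) = 181276*583222 = 105724151272)
W/A(-271, -197) = 105724151272/(-705 - 1*(-197)) = 105724151272/(-705 + 197) = 105724151272/(-508) = 105724151272*(-1/508) = -26431037818/127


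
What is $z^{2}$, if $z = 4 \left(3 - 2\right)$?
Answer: $16$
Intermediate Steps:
$z = 4$ ($z = 4 \cdot 1 = 4$)
$z^{2} = 4^{2} = 16$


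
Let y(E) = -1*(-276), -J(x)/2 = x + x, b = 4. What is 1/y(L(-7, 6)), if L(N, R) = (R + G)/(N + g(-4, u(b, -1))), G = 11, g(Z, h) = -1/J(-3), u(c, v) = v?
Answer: 1/276 ≈ 0.0036232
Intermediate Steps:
J(x) = -4*x (J(x) = -2*(x + x) = -4*x)
g(Z, h) = -1/12 (g(Z, h) = -1/((-4*(-3))) = -1/12)
L(N, R) = (11 + R)/(-1/12 + N) (L(N, R) = (R + 11)/(N - 1/12) = (11 + R)/(-1/12 + N))
y(E) = 276
1/y(L(-7, 6)) = 1/276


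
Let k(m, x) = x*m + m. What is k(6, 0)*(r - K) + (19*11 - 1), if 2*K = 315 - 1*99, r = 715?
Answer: 3850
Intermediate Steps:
k(m, x) = m + m*x (k(m, x) = m*x + m = m + m*x)
K = 108 (K = (315 - 1*99)/2 = (315 - 99)/2 = (1/2)*216 = 108)
k(6, 0)*(r - K) + (19*11 - 1) = (6*(1 + 0))*(715 - 1*108) + (19*11 - 1) = (6*1)*(715 - 108) + (209 - 1) = 6*607 + 208 = 3642 + 208 = 3850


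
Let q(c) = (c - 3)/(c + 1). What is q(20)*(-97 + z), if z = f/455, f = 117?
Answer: -57562/735 ≈ -78.316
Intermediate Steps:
z = 9/35 (z = 117/455 = 117*(1/455) = 9/35 ≈ 0.25714)
q(c) = (-3 + c)/(1 + c)
q(20)*(-97 + z) = ((-3 + 20)/(1 + 20))*(-97 + 9/35) = (17/21)*(-3386/35) = -57562/735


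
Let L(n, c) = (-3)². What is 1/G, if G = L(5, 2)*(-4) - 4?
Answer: -1/40 ≈ -0.025000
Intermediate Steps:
L(n, c) = 9
G = -40 (G = 9*(-4) - 4 = -36 - 4 = -40)
1/G = 1/(-40) = -1/40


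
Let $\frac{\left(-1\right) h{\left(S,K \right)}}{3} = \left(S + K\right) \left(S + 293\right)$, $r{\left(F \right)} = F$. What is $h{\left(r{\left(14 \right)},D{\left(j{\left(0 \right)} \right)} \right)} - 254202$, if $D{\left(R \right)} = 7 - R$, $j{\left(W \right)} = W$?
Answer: $-273543$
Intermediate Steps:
$h{\left(S,K \right)} = - 3 \left(293 + S\right) \left(K + S\right)$ ($h{\left(S,K \right)} = - 3 \left(S + K\right) \left(S + 293\right) = - 3 \left(K + S\right) \left(293 + S\right) = - 3 \left(293 + S\right) \left(K + S\right)$)
$h{\left(r{\left(14 \right)},D{\left(j{\left(0 \right)} \right)} \right)} - 254202 = \left(- 879 \left(7 - 0\right) - 12306 - 3 \cdot 14^{2} - 3 \left(7 - 0\right) 14\right) - 254202 = \left(- 879 \left(7 + 0\right) - 12306 - 588 - 3 \left(7 + 0\right) 14\right) - 254202 = \left(\left(-879\right) 7 - 12306 - 588 - 21 \cdot 14\right) - 254202 = \left(-6153 - 12306 - 588 - 294\right) - 254202 = -19341 - 254202 = -273543$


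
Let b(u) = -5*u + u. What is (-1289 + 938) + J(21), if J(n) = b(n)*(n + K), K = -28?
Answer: 237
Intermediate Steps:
b(u) = -4*u
J(n) = -4*n*(-28 + n) (J(n) = (-4*n)*(n - 28) = (-4*n)*(-28 + n) = -4*n*(-28 + n))
(-1289 + 938) + J(21) = (-1289 + 938) + 4*21*(28 - 1*21) = -351 + 4*21*(28 - 21) = -351 + 4*21*7 = -351 + 588 = 237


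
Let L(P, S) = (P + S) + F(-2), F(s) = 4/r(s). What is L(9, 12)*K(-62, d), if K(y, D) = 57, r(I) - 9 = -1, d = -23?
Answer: 2451/2 ≈ 1225.5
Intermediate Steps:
r(I) = 8 (r(I) = 9 - 1 = 8)
F(s) = ½ (F(s) = 4/8 = 4*(⅛) = ½)
L(P, S) = ½ + P + S (L(P, S) = (P + S) + ½ = ½ + P + S)
L(9, 12)*K(-62, d) = (½ + 9 + 12)*57 = (43/2)*57 = 2451/2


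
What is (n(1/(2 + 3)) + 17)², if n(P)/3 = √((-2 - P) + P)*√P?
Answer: 1427/5 + 102*I*√10/5 ≈ 285.4 + 64.51*I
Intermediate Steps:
n(P) = 3*I*√2*√P (n(P) = 3*(√((-2 - P) + P)*√P) = 3*(√(-2)*√P) = 3*((I*√2)*√P) = 3*(I*√2*√P) = 3*I*√2*√P)
(n(1/(2 + 3)) + 17)² = (3*I*√2*√(1/(2 + 3)) + 17)² = (3*I*√2*√(1/5) + 17)² = (3*I*√2*√(⅕) + 17)² = (3*I*√2*(√5/5) + 17)² = (3*I*√10/5 + 17)² = (17 + 3*I*√10/5)²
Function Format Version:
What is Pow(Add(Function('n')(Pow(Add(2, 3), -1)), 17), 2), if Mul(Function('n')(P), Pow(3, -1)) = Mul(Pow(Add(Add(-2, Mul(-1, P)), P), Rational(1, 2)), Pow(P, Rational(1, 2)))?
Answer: Add(Rational(1427, 5), Mul(Rational(102, 5), I, Pow(10, Rational(1, 2)))) ≈ Add(285.40, Mul(64.510, I))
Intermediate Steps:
Function('n')(P) = Mul(3, I, Pow(2, Rational(1, 2)), Pow(P, Rational(1, 2))) (Function('n')(P) = Mul(3, Mul(Pow(Add(Add(-2, Mul(-1, P)), P), Rational(1, 2)), Pow(P, Rational(1, 2)))) = Mul(3, Mul(Pow(-2, Rational(1, 2)), Pow(P, Rational(1, 2)))) = Mul(3, Mul(Mul(I, Pow(2, Rational(1, 2))), Pow(P, Rational(1, 2)))) = Mul(3, Mul(I, Pow(2, Rational(1, 2)), Pow(P, Rational(1, 2)))) = Mul(3, I, Pow(2, Rational(1, 2)), Pow(P, Rational(1, 2))))
Pow(Add(Function('n')(Pow(Add(2, 3), -1)), 17), 2) = Pow(Add(Mul(3, I, Pow(2, Rational(1, 2)), Pow(Pow(Add(2, 3), -1), Rational(1, 2))), 17), 2) = Pow(Add(Mul(3, I, Pow(2, Rational(1, 2)), Pow(Pow(5, -1), Rational(1, 2))), 17), 2) = Pow(Add(Mul(3, I, Pow(2, Rational(1, 2)), Pow(Rational(1, 5), Rational(1, 2))), 17), 2) = Pow(Add(Mul(3, I, Pow(2, Rational(1, 2)), Mul(Rational(1, 5), Pow(5, Rational(1, 2)))), 17), 2) = Pow(Add(Mul(Rational(3, 5), I, Pow(10, Rational(1, 2))), 17), 2) = Pow(Add(17, Mul(Rational(3, 5), I, Pow(10, Rational(1, 2)))), 2)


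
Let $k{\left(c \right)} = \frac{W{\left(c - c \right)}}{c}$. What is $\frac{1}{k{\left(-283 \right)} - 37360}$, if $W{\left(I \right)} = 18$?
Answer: $- \frac{283}{10572898} \approx -2.6767 \cdot 10^{-5}$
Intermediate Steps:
$k{\left(c \right)} = \frac{18}{c}$
$\frac{1}{k{\left(-283 \right)} - 37360} = \frac{1}{\frac{18}{-283} - 37360} = \frac{1}{18 \left(- \frac{1}{283}\right) - 37360} = \frac{1}{- \frac{18}{283} - 37360} = \frac{1}{- \frac{10572898}{283}} = - \frac{283}{10572898}$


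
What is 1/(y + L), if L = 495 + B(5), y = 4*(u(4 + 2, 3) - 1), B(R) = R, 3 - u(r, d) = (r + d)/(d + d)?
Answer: 1/502 ≈ 0.0019920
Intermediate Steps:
u(r, d) = 3 - (d + r)/(2*d) (u(r, d) = 3 - (r + d)/(d + d) = 3 - (d + r)/(2*d))
y = 2 (y = 4*((½)*(-(4 + 2) + 5*3)/3 - 1) = 4*((½)*(⅓)*(-1*6 + 15) - 1) = 4*((½)*(⅓)*(-6 + 15) - 1) = 4*((½)*(⅓)*9 - 1) = 4*(3/2 - 1) = 4*(½) = 2)
L = 500 (L = 495 + 5 = 500)
1/(y + L) = 1/(2 + 500) = 1/502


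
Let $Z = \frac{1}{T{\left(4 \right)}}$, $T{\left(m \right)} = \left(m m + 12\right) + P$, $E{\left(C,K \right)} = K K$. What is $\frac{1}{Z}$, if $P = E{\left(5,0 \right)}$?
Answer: $28$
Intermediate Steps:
$E{\left(C,K \right)} = K^{2}$
$P = 0$ ($P = 0^{2} = 0$)
$T{\left(m \right)} = 12 + m^{2}$ ($T{\left(m \right)} = \left(m m + 12\right) + 0 = \left(m^{2} + 12\right) + 0 = \left(12 + m^{2}\right) + 0 = 12 + m^{2}$)
$Z = \frac{1}{28}$ ($Z = \frac{1}{12 + 4^{2}} = \frac{1}{12 + 16} = \frac{1}{28} \approx 0.035714$)
$\frac{1}{Z} = \frac{1}{\frac{1}{28}} = 28$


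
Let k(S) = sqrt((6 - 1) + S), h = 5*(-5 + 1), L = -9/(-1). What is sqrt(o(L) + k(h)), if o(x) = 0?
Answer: 15**(1/4)*sqrt(I) ≈ 1.3916 + 1.3916*I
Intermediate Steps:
L = 9 (L = -9*(-1) = 9)
h = -20 (h = 5*(-4) = -20)
k(S) = sqrt(5 + S)
sqrt(o(L) + k(h)) = sqrt(0 + sqrt(5 - 20)) = sqrt(0 + sqrt(-15)) = sqrt(0 + I*sqrt(15)) = sqrt(I*sqrt(15)) = 15**(1/4)*sqrt(I)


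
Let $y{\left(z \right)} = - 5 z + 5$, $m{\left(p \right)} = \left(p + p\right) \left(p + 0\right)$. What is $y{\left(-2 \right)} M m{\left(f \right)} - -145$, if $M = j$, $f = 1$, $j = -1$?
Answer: $115$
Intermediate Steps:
$m{\left(p \right)} = 2 p^{2}$ ($m{\left(p \right)} = 2 p p = 2 p^{2}$)
$y{\left(z \right)} = 5 - 5 z$
$M = -1$
$y{\left(-2 \right)} M m{\left(f \right)} - -145 = \left(5 - -10\right) \left(-1\right) 2 \cdot 1^{2} - -145 = \left(5 + 10\right) \left(-1\right) 2 \cdot 1 + 145 = 15 \left(-1\right) 2 + 145 = \left(-15\right) 2 + 145 = -30 + 145 = 115$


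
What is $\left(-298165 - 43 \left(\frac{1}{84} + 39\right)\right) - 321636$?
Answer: $- \frac{52204195}{84} \approx -6.2148 \cdot 10^{5}$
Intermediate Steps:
$\left(-298165 - 43 \left(\frac{1}{84} + 39\right)\right) - 321636 = \left(-298165 - \frac{140911}{84}\right) - 321636 = - \frac{25186771}{84} - 321636 = - \frac{52204195}{84}$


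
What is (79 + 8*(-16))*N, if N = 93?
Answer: -4557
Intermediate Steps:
(79 + 8*(-16))*N = (79 + 8*(-16))*93 = (79 - 128)*93 = -49*93 = -4557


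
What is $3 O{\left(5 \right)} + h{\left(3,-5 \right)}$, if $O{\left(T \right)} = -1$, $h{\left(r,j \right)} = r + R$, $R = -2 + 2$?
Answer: $0$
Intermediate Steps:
$R = 0$
$h{\left(r,j \right)} = r$ ($h{\left(r,j \right)} = r + 0 = r$)
$3 O{\left(5 \right)} + h{\left(3,-5 \right)} = 3 \left(-1\right) + 3 = -3 + 3 = 0$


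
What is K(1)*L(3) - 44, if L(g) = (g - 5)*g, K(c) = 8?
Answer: -92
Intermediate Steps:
L(g) = g*(-5 + g) (L(g) = (-5 + g)*g = g*(-5 + g))
K(1)*L(3) - 44 = 8*(3*(-5 + 3)) - 44 = 8*(3*(-2)) - 44 = 8*(-6) - 44 = -48 - 44 = -92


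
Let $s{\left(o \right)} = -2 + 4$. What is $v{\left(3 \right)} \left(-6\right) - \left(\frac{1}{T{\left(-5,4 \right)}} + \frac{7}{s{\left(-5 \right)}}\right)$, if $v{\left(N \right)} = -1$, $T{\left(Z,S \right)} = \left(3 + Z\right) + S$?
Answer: $2$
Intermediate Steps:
$s{\left(o \right)} = 2$
$T{\left(Z,S \right)} = 3 + S + Z$
$v{\left(3 \right)} \left(-6\right) - \left(\frac{1}{T{\left(-5,4 \right)}} + \frac{7}{s{\left(-5 \right)}}\right) = \left(-1\right) \left(-6\right) - \left(\frac{7}{2} + \frac{1}{3 + 4 - 5}\right) = 6 - 4 = 2$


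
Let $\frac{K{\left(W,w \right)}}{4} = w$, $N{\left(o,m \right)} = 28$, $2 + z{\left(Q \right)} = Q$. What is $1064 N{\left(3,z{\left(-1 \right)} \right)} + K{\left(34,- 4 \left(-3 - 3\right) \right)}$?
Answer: $29888$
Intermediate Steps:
$z{\left(Q \right)} = -2 + Q$
$K{\left(W,w \right)} = 4 w$
$1064 N{\left(3,z{\left(-1 \right)} \right)} + K{\left(34,- 4 \left(-3 - 3\right) \right)} = 1064 \cdot 28 + 4 \left(- 4 \left(-3 - 3\right)\right) = 29792 + 4 \left(\left(-4\right) \left(-6\right)\right) = 29792 + 4 \cdot 24 = 29792 + 96 = 29888$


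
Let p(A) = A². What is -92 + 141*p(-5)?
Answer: 3433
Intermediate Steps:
-92 + 141*p(-5) = -92 + 141*(-5)² = -92 + 141*25 = -92 + 3525 = 3433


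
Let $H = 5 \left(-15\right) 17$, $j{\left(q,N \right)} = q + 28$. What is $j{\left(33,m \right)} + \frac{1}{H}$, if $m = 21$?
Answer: $\frac{77774}{1275} \approx 60.999$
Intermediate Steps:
$j{\left(q,N \right)} = 28 + q$
$H = -1275$ ($H = \left(-75\right) 17 = -1275$)
$j{\left(33,m \right)} + \frac{1}{H} = \left(28 + 33\right) + \frac{1}{-1275} = 61 - \frac{1}{1275} = \frac{77774}{1275}$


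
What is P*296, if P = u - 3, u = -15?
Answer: -5328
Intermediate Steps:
P = -18 (P = -15 - 3 = -18)
P*296 = -18*296 = -5328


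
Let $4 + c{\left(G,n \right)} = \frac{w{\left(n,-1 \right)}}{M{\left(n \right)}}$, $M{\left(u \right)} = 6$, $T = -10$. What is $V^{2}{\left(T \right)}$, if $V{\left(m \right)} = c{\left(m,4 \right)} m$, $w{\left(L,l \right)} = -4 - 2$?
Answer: $2500$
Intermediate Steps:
$w{\left(L,l \right)} = -6$
$c{\left(G,n \right)} = -5$ ($c{\left(G,n \right)} = -4 - \frac{6}{6} = -4 - 1 = -5$)
$V{\left(m \right)} = - 5 m$
$V^{2}{\left(T \right)} = \left(\left(-5\right) \left(-10\right)\right)^{2} = 50^{2} = 2500$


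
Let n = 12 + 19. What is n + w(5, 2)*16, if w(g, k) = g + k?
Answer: 143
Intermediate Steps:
n = 31
n + w(5, 2)*16 = 31 + (5 + 2)*16 = 31 + 7*16 = 31 + 112 = 143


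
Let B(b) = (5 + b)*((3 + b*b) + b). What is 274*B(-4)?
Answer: 4110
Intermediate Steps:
B(b) = (5 + b)*(3 + b + b²) (B(b) = (5 + b)*((3 + b²) + b) = (5 + b)*(3 + b + b²))
274*B(-4) = 274*(15 + (-4)³ + 6*(-4)² + 8*(-4)) = 274*(15 - 64 + 6*16 - 32) = 274*(15 - 64 + 96 - 32) = 274*15 = 4110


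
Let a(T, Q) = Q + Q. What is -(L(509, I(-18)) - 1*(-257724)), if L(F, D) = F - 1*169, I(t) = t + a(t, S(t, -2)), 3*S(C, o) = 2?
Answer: -258064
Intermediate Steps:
S(C, o) = 2/3 (S(C, o) = (1/3)*2 = 2/3)
a(T, Q) = 2*Q
I(t) = 4/3 + t (I(t) = t + 2*(2/3) = t + 4/3 = 4/3 + t)
L(F, D) = -169 + F (L(F, D) = F - 169 = -169 + F)
-(L(509, I(-18)) - 1*(-257724)) = -((-169 + 509) - 1*(-257724)) = -(340 + 257724) = -1*258064 = -258064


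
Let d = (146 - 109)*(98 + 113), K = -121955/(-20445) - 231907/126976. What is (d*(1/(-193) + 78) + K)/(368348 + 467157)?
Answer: 5546975657604863/7611187650908160 ≈ 0.72879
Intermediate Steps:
K = 2148803893/519204864 (K = -121955*(-1/20445) - 231907*1/126976 = 24391/4089 - 231907/126976 = 2148803893/519204864 ≈ 4.1386)
d = 7807 (d = 37*211 = 7807)
(d*(1/(-193) + 78) + K)/(368348 + 467157) = (7807*(1/(-193) + 78) + 2148803893/519204864)/(368348 + 467157) = (7807*(-1/193 + 78) + 2148803893/519204864)/835505 = (7807*(15053/193) + 2148803893/519204864)*(1/835505) = (117518771/193 + 2148803893/519204864)*(1/835505) = (61016732233653493/100206538752)*(1/835505) = 5546975657604863/7611187650908160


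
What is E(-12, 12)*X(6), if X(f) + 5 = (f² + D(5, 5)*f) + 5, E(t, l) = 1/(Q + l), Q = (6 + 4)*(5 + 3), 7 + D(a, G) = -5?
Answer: -9/23 ≈ -0.39130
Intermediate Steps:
D(a, G) = -12 (D(a, G) = -7 - 5 = -12)
Q = 80 (Q = 10*8 = 80)
E(t, l) = 1/(80 + l)
X(f) = f² - 12*f (X(f) = -5 + ((f² - 12*f) + 5) = -5 + (5 + f² - 12*f) = f² - 12*f)
E(-12, 12)*X(6) = (6*(-12 + 6))/(80 + 12) = (6*(-6))/92 = (1/92)*(-36) = -9/23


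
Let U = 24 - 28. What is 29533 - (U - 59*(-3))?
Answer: 29360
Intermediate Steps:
U = -4
29533 - (U - 59*(-3)) = 29533 - (-4 - 59*(-3)) = 29533 - (-4 + 177) = 29533 - 1*173 = 29533 - 173 = 29360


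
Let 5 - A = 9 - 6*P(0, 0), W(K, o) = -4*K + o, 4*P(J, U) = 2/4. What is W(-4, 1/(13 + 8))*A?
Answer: -4381/84 ≈ -52.155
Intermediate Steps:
P(J, U) = ⅛ (P(J, U) = (2/4)/4 = (2*(¼))/4 = (¼)*(½) = ⅛)
W(K, o) = o - 4*K
A = -13/4 (A = 5 - (9 - 6*⅛) = 5 - (9 - ¾) = 5 - 1*33/4 = 5 - 33/4 = -13/4 ≈ -3.2500)
W(-4, 1/(13 + 8))*A = (1/(13 + 8) - 4*(-4))*(-13/4) = (1/21 + 16)*(-13/4) = (337/21)*(-13/4) = -4381/84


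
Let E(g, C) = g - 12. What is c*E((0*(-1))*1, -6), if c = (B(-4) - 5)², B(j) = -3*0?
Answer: -300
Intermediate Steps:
B(j) = 0
E(g, C) = -12 + g
c = 25 (c = (0 - 5)² = (-5)² = 25)
c*E((0*(-1))*1, -6) = 25*(-12 + (0*(-1))*1) = 25*(-12 + 0*1) = 25*(-12 + 0) = 25*(-12) = -300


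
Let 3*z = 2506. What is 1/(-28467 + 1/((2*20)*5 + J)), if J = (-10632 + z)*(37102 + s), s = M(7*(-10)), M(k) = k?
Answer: -362789960/10327541791321 ≈ -3.5128e-5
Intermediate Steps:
z = 2506/3 (z = (⅓)*2506 = 2506/3 ≈ 835.33)
s = -70 (s = 7*(-10) = -70)
J = -362790160 (J = (-10632 + 2506/3)*(37102 - 70) = -29390/3*37032 = -362790160)
1/(-28467 + 1/((2*20)*5 + J)) = 1/(-28467 + 1/((2*20)*5 - 362790160)) = 1/(-28467 + 1/(40*5 - 362790160)) = 1/(-28467 + 1/(200 - 362790160)) = 1/(-28467 + 1/(-362789960)) = 1/(-28467 - 1/362789960) = 1/(-10327541791321/362789960) = -362789960/10327541791321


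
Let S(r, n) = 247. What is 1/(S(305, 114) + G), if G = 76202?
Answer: 1/76449 ≈ 1.3081e-5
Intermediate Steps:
1/(S(305, 114) + G) = 1/(247 + 76202) = 1/76449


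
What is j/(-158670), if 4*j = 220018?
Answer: -110009/317340 ≈ -0.34666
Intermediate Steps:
j = 110009/2 (j = (¼)*220018 = 110009/2 ≈ 55005.)
j/(-158670) = (110009/2)/(-158670) = (110009/2)*(-1/158670) = -110009/317340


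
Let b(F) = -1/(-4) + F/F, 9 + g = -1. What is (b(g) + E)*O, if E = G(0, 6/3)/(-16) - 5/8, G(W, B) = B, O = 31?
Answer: 31/2 ≈ 15.500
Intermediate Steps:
g = -10 (g = -9 - 1 = -10)
b(F) = 5/4 (b(F) = -1*(-¼) + 1 = ¼ + 1 = 5/4)
E = -¾ (E = (6/3)/(-16) - 5/8 = (6*(⅓))*(-1/16) - 5*⅛ = 2*(-1/16) - 5/8 = -⅛ - 5/8 = -¾ ≈ -0.75000)
(b(g) + E)*O = (5/4 - ¾)*31 = (½)*31 = 31/2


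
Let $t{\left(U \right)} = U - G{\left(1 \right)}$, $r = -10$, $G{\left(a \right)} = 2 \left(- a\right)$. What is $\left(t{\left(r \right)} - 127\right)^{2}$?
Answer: $18225$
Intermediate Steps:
$G{\left(a \right)} = - 2 a$
$t{\left(U \right)} = 2 + U$ ($t{\left(U \right)} = U - \left(-2\right) 1 = U - -2 = U + 2 = 2 + U$)
$\left(t{\left(r \right)} - 127\right)^{2} = \left(\left(2 - 10\right) - 127\right)^{2} = \left(-8 - 127\right)^{2} = \left(-135\right)^{2} = 18225$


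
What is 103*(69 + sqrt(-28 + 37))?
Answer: 7416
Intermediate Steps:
103*(69 + sqrt(-28 + 37)) = 103*(69 + sqrt(9)) = 103*(69 + 3) = 103*72 = 7416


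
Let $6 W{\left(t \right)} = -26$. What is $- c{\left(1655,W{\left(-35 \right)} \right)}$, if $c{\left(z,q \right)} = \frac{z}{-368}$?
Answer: $\frac{1655}{368} \approx 4.4973$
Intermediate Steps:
$W{\left(t \right)} = - \frac{13}{3}$ ($W{\left(t \right)} = \frac{1}{6} \left(-26\right) = - \frac{13}{3}$)
$c{\left(z,q \right)} = - \frac{z}{368}$ ($c{\left(z,q \right)} = z \left(- \frac{1}{368}\right) = - \frac{z}{368}$)
$- c{\left(1655,W{\left(-35 \right)} \right)} = - \frac{\left(-1\right) 1655}{368} = \left(-1\right) \left(- \frac{1655}{368}\right) = \frac{1655}{368}$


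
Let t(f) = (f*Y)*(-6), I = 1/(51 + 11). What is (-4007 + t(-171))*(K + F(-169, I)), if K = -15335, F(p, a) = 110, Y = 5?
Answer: -17097675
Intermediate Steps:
I = 1/62 ≈ 0.016129
t(f) = -30*f (t(f) = (f*5)*(-6) = (5*f)*(-6) = -30*f)
(-4007 + t(-171))*(K + F(-169, I)) = (-4007 - 30*(-171))*(-15335 + 110) = (-4007 + 5130)*(-15225) = 1123*(-15225) = -17097675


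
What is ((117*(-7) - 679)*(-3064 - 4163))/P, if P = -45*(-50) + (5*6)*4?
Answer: 1804341/395 ≈ 4568.0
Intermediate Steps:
P = 2370 (P = 2250 + 30*4 = 2250 + 120 = 2370)
((117*(-7) - 679)*(-3064 - 4163))/P = ((117*(-7) - 679)*(-3064 - 4163))/2370 = ((-819 - 679)*(-7227))*(1/2370) = -1498*(-7227)*(1/2370) = 10826046*(1/2370) = 1804341/395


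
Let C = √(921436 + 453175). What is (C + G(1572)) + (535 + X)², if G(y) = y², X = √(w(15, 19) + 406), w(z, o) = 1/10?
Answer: 27578151/10 + √1374611 + 107*√40610 ≈ 2.7806e+6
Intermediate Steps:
w(z, o) = ⅒
X = √40610/10 (X = √(⅒ + 406) = √(4061/10) = √40610/10 ≈ 20.152)
C = √1374611 ≈ 1172.4
(C + G(1572)) + (535 + X)² = (√1374611 + 1572²) + (535 + √40610/10)² = (√1374611 + 2471184) + (535 + √40610/10)² = (2471184 + √1374611) + (535 + √40610/10)² = 2471184 + √1374611 + (535 + √40610/10)²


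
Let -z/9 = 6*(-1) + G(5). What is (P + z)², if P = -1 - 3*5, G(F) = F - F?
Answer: 1444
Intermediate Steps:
G(F) = 0
P = -16 (P = -1 - 15 = -16)
z = 54 (z = -9*(6*(-1) + 0) = -9*(-6 + 0) = -9*(-6) = 54)
(P + z)² = (-16 + 54)² = 38² = 1444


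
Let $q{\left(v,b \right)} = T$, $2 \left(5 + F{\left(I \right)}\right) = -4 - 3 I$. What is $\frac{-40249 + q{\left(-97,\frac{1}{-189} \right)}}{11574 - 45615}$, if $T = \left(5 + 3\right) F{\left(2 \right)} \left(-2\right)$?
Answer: $\frac{1909}{1621} \approx 1.1777$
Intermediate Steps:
$F{\left(I \right)} = -7 - \frac{3 I}{2}$ ($F{\left(I \right)} = -5 + \frac{-4 - 3 I}{2} = -5 - \left(2 + \frac{3 I}{2}\right) = -7 - \frac{3 I}{2}$)
$T = 160$ ($T = \left(5 + 3\right) \left(-7 - 3\right) \left(-2\right) = 8 \left(-7 - 3\right) \left(-2\right) = 8 \left(-10\right) \left(-2\right) = \left(-80\right) \left(-2\right) = 160$)
$q{\left(v,b \right)} = 160$
$\frac{-40249 + q{\left(-97,\frac{1}{-189} \right)}}{11574 - 45615} = \frac{-40249 + 160}{11574 - 45615} = - \frac{40089}{-34041} = \left(-40089\right) \left(- \frac{1}{34041}\right) = \frac{1909}{1621}$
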